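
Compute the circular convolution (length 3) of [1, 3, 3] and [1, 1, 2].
Use y[k] = Σ_j u[j]·v[(k-j) mod 3]. y[0] = 1×1 + 3×2 + 3×1 = 10; y[1] = 1×1 + 3×1 + 3×2 = 10; y[2] = 1×2 + 3×1 + 3×1 = 8. Result: [10, 10, 8]

[10, 10, 8]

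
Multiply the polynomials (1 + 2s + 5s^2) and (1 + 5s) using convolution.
Ascending coefficients: a = [1, 2, 5], b = [1, 5]. c[0] = 1×1 = 1; c[1] = 1×5 + 2×1 = 7; c[2] = 2×5 + 5×1 = 15; c[3] = 5×5 = 25. Result coefficients: [1, 7, 15, 25] → 1 + 7s + 15s^2 + 25s^3

1 + 7s + 15s^2 + 25s^3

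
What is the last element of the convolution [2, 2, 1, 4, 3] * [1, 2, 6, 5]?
Use y[k] = Σ_i a[i]·b[k-i] at k=7. y[7] = 3×5 = 15

15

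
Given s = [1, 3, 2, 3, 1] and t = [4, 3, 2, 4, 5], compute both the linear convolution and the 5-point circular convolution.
Linear: y_lin[0] = 1×4 = 4; y_lin[1] = 1×3 + 3×4 = 15; y_lin[2] = 1×2 + 3×3 + 2×4 = 19; y_lin[3] = 1×4 + 3×2 + 2×3 + 3×4 = 28; y_lin[4] = 1×5 + 3×4 + 2×2 + 3×3 + 1×4 = 34; y_lin[5] = 3×5 + 2×4 + 3×2 + 1×3 = 32; y_lin[6] = 2×5 + 3×4 + 1×2 = 24; y_lin[7] = 3×5 + 1×4 = 19; y_lin[8] = 1×5 = 5 → [4, 15, 19, 28, 34, 32, 24, 19, 5]. Circular (length 5): y[0] = 1×4 + 3×5 + 2×4 + 3×2 + 1×3 = 36; y[1] = 1×3 + 3×4 + 2×5 + 3×4 + 1×2 = 39; y[2] = 1×2 + 3×3 + 2×4 + 3×5 + 1×4 = 38; y[3] = 1×4 + 3×2 + 2×3 + 3×4 + 1×5 = 33; y[4] = 1×5 + 3×4 + 2×2 + 3×3 + 1×4 = 34 → [36, 39, 38, 33, 34]

Linear: [4, 15, 19, 28, 34, 32, 24, 19, 5], Circular: [36, 39, 38, 33, 34]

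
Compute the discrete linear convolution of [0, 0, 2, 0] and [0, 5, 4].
y[0] = 0×0 = 0; y[1] = 0×5 + 0×0 = 0; y[2] = 0×4 + 0×5 + 2×0 = 0; y[3] = 0×4 + 2×5 + 0×0 = 10; y[4] = 2×4 + 0×5 = 8; y[5] = 0×4 = 0

[0, 0, 0, 10, 8, 0]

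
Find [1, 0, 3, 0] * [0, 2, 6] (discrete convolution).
y[0] = 1×0 = 0; y[1] = 1×2 + 0×0 = 2; y[2] = 1×6 + 0×2 + 3×0 = 6; y[3] = 0×6 + 3×2 + 0×0 = 6; y[4] = 3×6 + 0×2 = 18; y[5] = 0×6 = 0

[0, 2, 6, 6, 18, 0]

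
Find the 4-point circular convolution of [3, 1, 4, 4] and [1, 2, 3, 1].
Use y[k] = Σ_j f[j]·g[(k-j) mod 4]. y[0] = 3×1 + 1×1 + 4×3 + 4×2 = 24; y[1] = 3×2 + 1×1 + 4×1 + 4×3 = 23; y[2] = 3×3 + 1×2 + 4×1 + 4×1 = 19; y[3] = 3×1 + 1×3 + 4×2 + 4×1 = 18. Result: [24, 23, 19, 18]

[24, 23, 19, 18]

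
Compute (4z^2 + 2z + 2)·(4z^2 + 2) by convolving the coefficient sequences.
Ascending coefficients: a = [2, 2, 4], b = [2, 0, 4]. c[0] = 2×2 = 4; c[1] = 2×0 + 2×2 = 4; c[2] = 2×4 + 2×0 + 4×2 = 16; c[3] = 2×4 + 4×0 = 8; c[4] = 4×4 = 16. Result coefficients: [4, 4, 16, 8, 16] → 16z^4 + 8z^3 + 16z^2 + 4z + 4

16z^4 + 8z^3 + 16z^2 + 4z + 4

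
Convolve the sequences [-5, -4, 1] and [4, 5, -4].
y[0] = -5×4 = -20; y[1] = -5×5 + -4×4 = -41; y[2] = -5×-4 + -4×5 + 1×4 = 4; y[3] = -4×-4 + 1×5 = 21; y[4] = 1×-4 = -4

[-20, -41, 4, 21, -4]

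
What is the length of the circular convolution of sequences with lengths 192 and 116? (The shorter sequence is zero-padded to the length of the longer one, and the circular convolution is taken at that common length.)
Circular convolution (zero-padding the shorter input) has length max(m, n) = max(192, 116) = 192

192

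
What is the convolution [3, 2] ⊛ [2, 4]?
y[0] = 3×2 = 6; y[1] = 3×4 + 2×2 = 16; y[2] = 2×4 = 8

[6, 16, 8]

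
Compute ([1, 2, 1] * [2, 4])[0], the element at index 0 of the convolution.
Use y[k] = Σ_i a[i]·b[k-i] at k=0. y[0] = 1×2 = 2

2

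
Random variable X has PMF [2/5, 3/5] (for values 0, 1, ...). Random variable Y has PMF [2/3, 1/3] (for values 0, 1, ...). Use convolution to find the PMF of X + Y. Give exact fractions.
P(X+Y=k) = Σ_i P(X=i)·P(Y=k-i) — a convolution of [2/5, 3/5] and [2/3, 1/3]. P(X+Y=0) = (2/5)×(2/3) = 4/15; P(X+Y=1) = (2/5)×(1/3) + (3/5)×(2/3) = 2/15 + 2/5 = 8/15; P(X+Y=2) = (3/5)×(1/3) = 1/5. PMF: [4/15, 8/15, 1/5] (sums to 1 ✓)

[4/15, 8/15, 1/5]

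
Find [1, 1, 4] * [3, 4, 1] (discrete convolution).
y[0] = 1×3 = 3; y[1] = 1×4 + 1×3 = 7; y[2] = 1×1 + 1×4 + 4×3 = 17; y[3] = 1×1 + 4×4 = 17; y[4] = 4×1 = 4

[3, 7, 17, 17, 4]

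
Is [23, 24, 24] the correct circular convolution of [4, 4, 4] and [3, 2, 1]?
Recompute circular convolution of [4, 4, 4] and [3, 2, 1]: y[0] = 4×3 + 4×1 + 4×2 = 24; y[1] = 4×2 + 4×3 + 4×1 = 24; y[2] = 4×1 + 4×2 + 4×3 = 24 → [24, 24, 24]. Compare to given [23, 24, 24]: they differ at index 0: given 23, correct 24, so answer: No

No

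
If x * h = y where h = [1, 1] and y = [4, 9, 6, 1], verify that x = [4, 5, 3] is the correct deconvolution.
Forward-compute [4, 5, 3] * [1, 1]: y[0] = 4×1 = 4; y[1] = 4×1 + 5×1 = 9; y[2] = 5×1 + 3×1 = 8; y[3] = 3×1 = 3 → [4, 9, 8, 3]. Does not match given y = [4, 9, 6, 1].

Not verified. [4, 5, 3] * [1, 1] = [4, 9, 8, 3], which differs from [4, 9, 6, 1] at index 2.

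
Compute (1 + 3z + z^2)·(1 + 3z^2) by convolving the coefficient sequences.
Ascending coefficients: a = [1, 3, 1], b = [1, 0, 3]. c[0] = 1×1 = 1; c[1] = 1×0 + 3×1 = 3; c[2] = 1×3 + 3×0 + 1×1 = 4; c[3] = 3×3 + 1×0 = 9; c[4] = 1×3 = 3. Result coefficients: [1, 3, 4, 9, 3] → 1 + 3z + 4z^2 + 9z^3 + 3z^4

1 + 3z + 4z^2 + 9z^3 + 3z^4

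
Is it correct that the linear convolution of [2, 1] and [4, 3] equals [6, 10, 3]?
Recompute linear convolution of [2, 1] and [4, 3]: y[0] = 2×4 = 8; y[1] = 2×3 + 1×4 = 10; y[2] = 1×3 = 3 → [8, 10, 3]. Compare to given [6, 10, 3]: they differ at index 0: given 6, correct 8, so answer: No

No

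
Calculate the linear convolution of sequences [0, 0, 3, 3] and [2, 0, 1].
y[0] = 0×2 = 0; y[1] = 0×0 + 0×2 = 0; y[2] = 0×1 + 0×0 + 3×2 = 6; y[3] = 0×1 + 3×0 + 3×2 = 6; y[4] = 3×1 + 3×0 = 3; y[5] = 3×1 = 3

[0, 0, 6, 6, 3, 3]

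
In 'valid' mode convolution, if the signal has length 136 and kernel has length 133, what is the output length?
'Valid' mode counts only positions where the kernel fully overlaps the signal: m - n + 1 = 136 - 133 + 1 = 4

4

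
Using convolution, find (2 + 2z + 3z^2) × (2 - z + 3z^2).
Ascending coefficients: a = [2, 2, 3], b = [2, -1, 3]. c[0] = 2×2 = 4; c[1] = 2×-1 + 2×2 = 2; c[2] = 2×3 + 2×-1 + 3×2 = 10; c[3] = 2×3 + 3×-1 = 3; c[4] = 3×3 = 9. Result coefficients: [4, 2, 10, 3, 9] → 4 + 2z + 10z^2 + 3z^3 + 9z^4

4 + 2z + 10z^2 + 3z^3 + 9z^4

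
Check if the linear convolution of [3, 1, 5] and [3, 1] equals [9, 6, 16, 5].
Recompute linear convolution of [3, 1, 5] and [3, 1]: y[0] = 3×3 = 9; y[1] = 3×1 + 1×3 = 6; y[2] = 1×1 + 5×3 = 16; y[3] = 5×1 = 5 → [9, 6, 16, 5]. Given [9, 6, 16, 5] matches, so answer: Yes

Yes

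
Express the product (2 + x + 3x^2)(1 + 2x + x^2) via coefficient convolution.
Ascending coefficients: a = [2, 1, 3], b = [1, 2, 1]. c[0] = 2×1 = 2; c[1] = 2×2 + 1×1 = 5; c[2] = 2×1 + 1×2 + 3×1 = 7; c[3] = 1×1 + 3×2 = 7; c[4] = 3×1 = 3. Result coefficients: [2, 5, 7, 7, 3] → 2 + 5x + 7x^2 + 7x^3 + 3x^4

2 + 5x + 7x^2 + 7x^3 + 3x^4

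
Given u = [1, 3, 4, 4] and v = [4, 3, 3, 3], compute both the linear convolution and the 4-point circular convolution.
Linear: y_lin[0] = 1×4 = 4; y_lin[1] = 1×3 + 3×4 = 15; y_lin[2] = 1×3 + 3×3 + 4×4 = 28; y_lin[3] = 1×3 + 3×3 + 4×3 + 4×4 = 40; y_lin[4] = 3×3 + 4×3 + 4×3 = 33; y_lin[5] = 4×3 + 4×3 = 24; y_lin[6] = 4×3 = 12 → [4, 15, 28, 40, 33, 24, 12]. Circular (length 4): y[0] = 1×4 + 3×3 + 4×3 + 4×3 = 37; y[1] = 1×3 + 3×4 + 4×3 + 4×3 = 39; y[2] = 1×3 + 3×3 + 4×4 + 4×3 = 40; y[3] = 1×3 + 3×3 + 4×3 + 4×4 = 40 → [37, 39, 40, 40]

Linear: [4, 15, 28, 40, 33, 24, 12], Circular: [37, 39, 40, 40]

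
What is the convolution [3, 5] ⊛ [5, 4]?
y[0] = 3×5 = 15; y[1] = 3×4 + 5×5 = 37; y[2] = 5×4 = 20

[15, 37, 20]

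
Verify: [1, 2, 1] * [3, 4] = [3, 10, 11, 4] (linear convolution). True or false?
Recompute linear convolution of [1, 2, 1] and [3, 4]: y[0] = 1×3 = 3; y[1] = 1×4 + 2×3 = 10; y[2] = 2×4 + 1×3 = 11; y[3] = 1×4 = 4 → [3, 10, 11, 4]. Given [3, 10, 11, 4] matches, so answer: Yes

Yes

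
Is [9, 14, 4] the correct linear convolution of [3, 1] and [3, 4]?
Recompute linear convolution of [3, 1] and [3, 4]: y[0] = 3×3 = 9; y[1] = 3×4 + 1×3 = 15; y[2] = 1×4 = 4 → [9, 15, 4]. Compare to given [9, 14, 4]: they differ at index 1: given 14, correct 15, so answer: No

No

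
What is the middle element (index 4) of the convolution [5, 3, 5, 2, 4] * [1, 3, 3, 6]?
Use y[k] = Σ_i a[i]·b[k-i] at k=4. y[4] = 3×6 + 5×3 + 2×3 + 4×1 = 43

43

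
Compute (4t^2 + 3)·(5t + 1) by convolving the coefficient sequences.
Ascending coefficients: a = [3, 0, 4], b = [1, 5]. c[0] = 3×1 = 3; c[1] = 3×5 + 0×1 = 15; c[2] = 0×5 + 4×1 = 4; c[3] = 4×5 = 20. Result coefficients: [3, 15, 4, 20] → 20t^3 + 4t^2 + 15t + 3

20t^3 + 4t^2 + 15t + 3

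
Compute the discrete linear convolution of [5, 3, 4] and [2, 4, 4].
y[0] = 5×2 = 10; y[1] = 5×4 + 3×2 = 26; y[2] = 5×4 + 3×4 + 4×2 = 40; y[3] = 3×4 + 4×4 = 28; y[4] = 4×4 = 16

[10, 26, 40, 28, 16]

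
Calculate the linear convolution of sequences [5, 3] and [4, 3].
y[0] = 5×4 = 20; y[1] = 5×3 + 3×4 = 27; y[2] = 3×3 = 9

[20, 27, 9]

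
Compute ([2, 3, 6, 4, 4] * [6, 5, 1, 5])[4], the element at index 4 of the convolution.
Use y[k] = Σ_i a[i]·b[k-i] at k=4. y[4] = 3×5 + 6×1 + 4×5 + 4×6 = 65

65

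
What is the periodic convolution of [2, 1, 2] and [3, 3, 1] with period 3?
Use y[k] = Σ_j u[j]·v[(k-j) mod 3]. y[0] = 2×3 + 1×1 + 2×3 = 13; y[1] = 2×3 + 1×3 + 2×1 = 11; y[2] = 2×1 + 1×3 + 2×3 = 11. Result: [13, 11, 11]

[13, 11, 11]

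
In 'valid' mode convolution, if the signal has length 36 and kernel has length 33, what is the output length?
'Valid' mode counts only positions where the kernel fully overlaps the signal: m - n + 1 = 36 - 33 + 1 = 4

4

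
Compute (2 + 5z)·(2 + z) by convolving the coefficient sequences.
Ascending coefficients: a = [2, 5], b = [2, 1]. c[0] = 2×2 = 4; c[1] = 2×1 + 5×2 = 12; c[2] = 5×1 = 5. Result coefficients: [4, 12, 5] → 4 + 12z + 5z^2

4 + 12z + 5z^2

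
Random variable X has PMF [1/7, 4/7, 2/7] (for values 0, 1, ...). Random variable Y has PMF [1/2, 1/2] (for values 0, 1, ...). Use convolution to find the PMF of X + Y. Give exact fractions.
P(X+Y=k) = Σ_i P(X=i)·P(Y=k-i) — a convolution of [1/7, 4/7, 2/7] and [1/2, 1/2]. P(X+Y=0) = (1/7)×(1/2) = 1/14; P(X+Y=1) = (1/7)×(1/2) + (4/7)×(1/2) = 1/14 + 2/7 = 5/14; P(X+Y=2) = (4/7)×(1/2) + (2/7)×(1/2) = 2/7 + 1/7 = 3/7; P(X+Y=3) = (2/7)×(1/2) = 1/7. PMF: [1/14, 5/14, 3/7, 1/7] (sums to 1 ✓)

[1/14, 5/14, 3/7, 1/7]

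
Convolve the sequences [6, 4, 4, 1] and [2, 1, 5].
y[0] = 6×2 = 12; y[1] = 6×1 + 4×2 = 14; y[2] = 6×5 + 4×1 + 4×2 = 42; y[3] = 4×5 + 4×1 + 1×2 = 26; y[4] = 4×5 + 1×1 = 21; y[5] = 1×5 = 5

[12, 14, 42, 26, 21, 5]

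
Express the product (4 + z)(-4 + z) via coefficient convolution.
Ascending coefficients: a = [4, 1], b = [-4, 1]. c[0] = 4×-4 = -16; c[1] = 4×1 + 1×-4 = 0; c[2] = 1×1 = 1. Result coefficients: [-16, 0, 1] → -16 + z^2

-16 + z^2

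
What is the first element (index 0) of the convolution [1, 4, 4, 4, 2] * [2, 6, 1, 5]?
Use y[k] = Σ_i a[i]·b[k-i] at k=0. y[0] = 1×2 = 2

2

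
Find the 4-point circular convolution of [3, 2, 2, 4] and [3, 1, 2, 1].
Use y[k] = Σ_j s[j]·t[(k-j) mod 4]. y[0] = 3×3 + 2×1 + 2×2 + 4×1 = 19; y[1] = 3×1 + 2×3 + 2×1 + 4×2 = 19; y[2] = 3×2 + 2×1 + 2×3 + 4×1 = 18; y[3] = 3×1 + 2×2 + 2×1 + 4×3 = 21. Result: [19, 19, 18, 21]

[19, 19, 18, 21]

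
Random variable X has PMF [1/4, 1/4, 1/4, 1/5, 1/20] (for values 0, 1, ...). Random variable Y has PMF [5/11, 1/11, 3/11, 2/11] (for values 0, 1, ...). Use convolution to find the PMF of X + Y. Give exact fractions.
P(X+Y=k) = Σ_i P(X=i)·P(Y=k-i) — a convolution of [1/4, 1/4, 1/4, 1/5, 1/20] and [5/11, 1/11, 3/11, 2/11]. P(X+Y=0) = (1/4)×(5/11) = 5/44; P(X+Y=1) = (1/4)×(1/11) + (1/4)×(5/11) = 1/44 + 5/44 = 3/22; P(X+Y=2) = (1/4)×(3/11) + (1/4)×(1/11) + (1/4)×(5/11) = 3/44 + 1/44 + 5/44 = 9/44; P(X+Y=3) = (1/4)×(2/11) + (1/4)×(3/11) + (1/4)×(1/11) + (1/5)×(5/11) = 1/22 + 3/44 + 1/44 + 1/11 = 5/22; P(X+Y=4) = (1/4)×(2/11) + (1/4)×(3/11) + (1/5)×(1/11) + (1/20)×(5/11) = 1/22 + 3/44 + 1/55 + 1/44 = 17/110; P(X+Y=5) = (1/4)×(2/11) + (1/5)×(3/11) + (1/20)×(1/11) = 1/22 + 3/55 + 1/220 = 23/220; P(X+Y=6) = (1/5)×(2/11) + (1/20)×(3/11) = 2/55 + 3/220 = 1/20; P(X+Y=7) = (1/20)×(2/11) = 1/110. PMF: [5/44, 3/22, 9/44, 5/22, 17/110, 23/220, 1/20, 1/110] (sums to 1 ✓)

[5/44, 3/22, 9/44, 5/22, 17/110, 23/220, 1/20, 1/110]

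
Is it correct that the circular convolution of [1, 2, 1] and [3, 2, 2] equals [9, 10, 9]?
Recompute circular convolution of [1, 2, 1] and [3, 2, 2]: y[0] = 1×3 + 2×2 + 1×2 = 9; y[1] = 1×2 + 2×3 + 1×2 = 10; y[2] = 1×2 + 2×2 + 1×3 = 9 → [9, 10, 9]. Given [9, 10, 9] matches, so answer: Yes

Yes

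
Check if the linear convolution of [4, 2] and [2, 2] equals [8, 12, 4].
Recompute linear convolution of [4, 2] and [2, 2]: y[0] = 4×2 = 8; y[1] = 4×2 + 2×2 = 12; y[2] = 2×2 = 4 → [8, 12, 4]. Given [8, 12, 4] matches, so answer: Yes

Yes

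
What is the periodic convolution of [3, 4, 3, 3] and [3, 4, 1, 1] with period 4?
Use y[k] = Σ_j x[j]·h[(k-j) mod 4]. y[0] = 3×3 + 4×1 + 3×1 + 3×4 = 28; y[1] = 3×4 + 4×3 + 3×1 + 3×1 = 30; y[2] = 3×1 + 4×4 + 3×3 + 3×1 = 31; y[3] = 3×1 + 4×1 + 3×4 + 3×3 = 28. Result: [28, 30, 31, 28]

[28, 30, 31, 28]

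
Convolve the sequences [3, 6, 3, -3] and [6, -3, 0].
y[0] = 3×6 = 18; y[1] = 3×-3 + 6×6 = 27; y[2] = 3×0 + 6×-3 + 3×6 = 0; y[3] = 6×0 + 3×-3 + -3×6 = -27; y[4] = 3×0 + -3×-3 = 9; y[5] = -3×0 = 0

[18, 27, 0, -27, 9, 0]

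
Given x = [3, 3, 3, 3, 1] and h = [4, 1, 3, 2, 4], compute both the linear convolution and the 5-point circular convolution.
Linear: y_lin[0] = 3×4 = 12; y_lin[1] = 3×1 + 3×4 = 15; y_lin[2] = 3×3 + 3×1 + 3×4 = 24; y_lin[3] = 3×2 + 3×3 + 3×1 + 3×4 = 30; y_lin[4] = 3×4 + 3×2 + 3×3 + 3×1 + 1×4 = 34; y_lin[5] = 3×4 + 3×2 + 3×3 + 1×1 = 28; y_lin[6] = 3×4 + 3×2 + 1×3 = 21; y_lin[7] = 3×4 + 1×2 = 14; y_lin[8] = 1×4 = 4 → [12, 15, 24, 30, 34, 28, 21, 14, 4]. Circular (length 5): y[0] = 3×4 + 3×4 + 3×2 + 3×3 + 1×1 = 40; y[1] = 3×1 + 3×4 + 3×4 + 3×2 + 1×3 = 36; y[2] = 3×3 + 3×1 + 3×4 + 3×4 + 1×2 = 38; y[3] = 3×2 + 3×3 + 3×1 + 3×4 + 1×4 = 34; y[4] = 3×4 + 3×2 + 3×3 + 3×1 + 1×4 = 34 → [40, 36, 38, 34, 34]

Linear: [12, 15, 24, 30, 34, 28, 21, 14, 4], Circular: [40, 36, 38, 34, 34]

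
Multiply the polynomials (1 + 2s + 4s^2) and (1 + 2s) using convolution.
Ascending coefficients: a = [1, 2, 4], b = [1, 2]. c[0] = 1×1 = 1; c[1] = 1×2 + 2×1 = 4; c[2] = 2×2 + 4×1 = 8; c[3] = 4×2 = 8. Result coefficients: [1, 4, 8, 8] → 1 + 4s + 8s^2 + 8s^3

1 + 4s + 8s^2 + 8s^3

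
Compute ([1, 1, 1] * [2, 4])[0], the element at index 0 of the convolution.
Use y[k] = Σ_i a[i]·b[k-i] at k=0. y[0] = 1×2 = 2

2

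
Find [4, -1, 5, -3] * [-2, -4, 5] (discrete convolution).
y[0] = 4×-2 = -8; y[1] = 4×-4 + -1×-2 = -14; y[2] = 4×5 + -1×-4 + 5×-2 = 14; y[3] = -1×5 + 5×-4 + -3×-2 = -19; y[4] = 5×5 + -3×-4 = 37; y[5] = -3×5 = -15

[-8, -14, 14, -19, 37, -15]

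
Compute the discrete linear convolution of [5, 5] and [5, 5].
y[0] = 5×5 = 25; y[1] = 5×5 + 5×5 = 50; y[2] = 5×5 = 25

[25, 50, 25]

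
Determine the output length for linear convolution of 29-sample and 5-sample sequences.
Linear/full convolution length: m + n - 1 = 29 + 5 - 1 = 33

33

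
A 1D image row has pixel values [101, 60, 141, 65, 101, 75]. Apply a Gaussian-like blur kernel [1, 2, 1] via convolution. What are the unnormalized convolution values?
Convolve image row [101, 60, 141, 65, 101, 75] with kernel [1, 2, 1]: y[0] = 101×1 = 101; y[1] = 101×2 + 60×1 = 262; y[2] = 101×1 + 60×2 + 141×1 = 362; y[3] = 60×1 + 141×2 + 65×1 = 407; y[4] = 141×1 + 65×2 + 101×1 = 372; y[5] = 65×1 + 101×2 + 75×1 = 342; y[6] = 101×1 + 75×2 = 251; y[7] = 75×1 = 75 → [101, 262, 362, 407, 372, 342, 251, 75]. Normalization factor = sum(kernel) = 4.

[101, 262, 362, 407, 372, 342, 251, 75]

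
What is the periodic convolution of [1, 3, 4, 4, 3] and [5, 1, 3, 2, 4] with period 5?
Use y[k] = Σ_j a[j]·b[(k-j) mod 5]. y[0] = 1×5 + 3×4 + 4×2 + 4×3 + 3×1 = 40; y[1] = 1×1 + 3×5 + 4×4 + 4×2 + 3×3 = 49; y[2] = 1×3 + 3×1 + 4×5 + 4×4 + 3×2 = 48; y[3] = 1×2 + 3×3 + 4×1 + 4×5 + 3×4 = 47; y[4] = 1×4 + 3×2 + 4×3 + 4×1 + 3×5 = 41. Result: [40, 49, 48, 47, 41]

[40, 49, 48, 47, 41]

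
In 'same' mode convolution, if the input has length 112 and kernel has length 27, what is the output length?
'Same' mode returns an output with the same length as the input: 112

112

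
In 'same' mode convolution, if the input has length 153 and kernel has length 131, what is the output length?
'Same' mode returns an output with the same length as the input: 153

153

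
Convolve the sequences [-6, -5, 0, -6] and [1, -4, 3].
y[0] = -6×1 = -6; y[1] = -6×-4 + -5×1 = 19; y[2] = -6×3 + -5×-4 + 0×1 = 2; y[3] = -5×3 + 0×-4 + -6×1 = -21; y[4] = 0×3 + -6×-4 = 24; y[5] = -6×3 = -18

[-6, 19, 2, -21, 24, -18]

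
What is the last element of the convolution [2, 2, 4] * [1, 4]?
Use y[k] = Σ_i a[i]·b[k-i] at k=3. y[3] = 4×4 = 16

16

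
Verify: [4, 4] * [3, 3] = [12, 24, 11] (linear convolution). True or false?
Recompute linear convolution of [4, 4] and [3, 3]: y[0] = 4×3 = 12; y[1] = 4×3 + 4×3 = 24; y[2] = 4×3 = 12 → [12, 24, 12]. Compare to given [12, 24, 11]: they differ at index 2: given 11, correct 12, so answer: No

No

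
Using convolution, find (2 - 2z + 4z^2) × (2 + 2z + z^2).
Ascending coefficients: a = [2, -2, 4], b = [2, 2, 1]. c[0] = 2×2 = 4; c[1] = 2×2 + -2×2 = 0; c[2] = 2×1 + -2×2 + 4×2 = 6; c[3] = -2×1 + 4×2 = 6; c[4] = 4×1 = 4. Result coefficients: [4, 0, 6, 6, 4] → 4 + 6z^2 + 6z^3 + 4z^4

4 + 6z^2 + 6z^3 + 4z^4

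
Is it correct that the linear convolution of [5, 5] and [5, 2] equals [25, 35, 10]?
Recompute linear convolution of [5, 5] and [5, 2]: y[0] = 5×5 = 25; y[1] = 5×2 + 5×5 = 35; y[2] = 5×2 = 10 → [25, 35, 10]. Given [25, 35, 10] matches, so answer: Yes

Yes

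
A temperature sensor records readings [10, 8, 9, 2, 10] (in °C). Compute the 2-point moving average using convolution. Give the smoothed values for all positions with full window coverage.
2-point moving average kernel = [1, 1]. Apply in 'valid' mode (full window coverage): avg[0] = (10 + 8) / 2 = 9.0; avg[1] = (8 + 9) / 2 = 8.5; avg[2] = (9 + 2) / 2 = 5.5; avg[3] = (2 + 10) / 2 = 6.0. Smoothed values: [9.0, 8.5, 5.5, 6.0]

[9.0, 8.5, 5.5, 6.0]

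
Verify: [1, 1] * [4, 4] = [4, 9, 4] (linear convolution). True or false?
Recompute linear convolution of [1, 1] and [4, 4]: y[0] = 1×4 = 4; y[1] = 1×4 + 1×4 = 8; y[2] = 1×4 = 4 → [4, 8, 4]. Compare to given [4, 9, 4]: they differ at index 1: given 9, correct 8, so answer: No

No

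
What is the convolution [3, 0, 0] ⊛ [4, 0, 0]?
y[0] = 3×4 = 12; y[1] = 3×0 + 0×4 = 0; y[2] = 3×0 + 0×0 + 0×4 = 0; y[3] = 0×0 + 0×0 = 0; y[4] = 0×0 = 0

[12, 0, 0, 0, 0]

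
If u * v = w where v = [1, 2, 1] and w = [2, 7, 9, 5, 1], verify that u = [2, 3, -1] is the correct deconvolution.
Forward-compute [2, 3, -1] * [1, 2, 1]: w[0] = 2×1 = 2; w[1] = 2×2 + 3×1 = 7; w[2] = 2×1 + 3×2 + -1×1 = 7; w[3] = 3×1 + -1×2 = 1; w[4] = -1×1 = -1 → [2, 7, 7, 1, -1]. Does not match given w = [2, 7, 9, 5, 1].

Not verified. [2, 3, -1] * [1, 2, 1] = [2, 7, 7, 1, -1], which differs from [2, 7, 9, 5, 1] at index 2.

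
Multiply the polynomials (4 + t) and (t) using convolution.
Ascending coefficients: a = [4, 1], b = [0, 1]. c[0] = 4×0 = 0; c[1] = 4×1 + 1×0 = 4; c[2] = 1×1 = 1. Result coefficients: [0, 4, 1] → 4t + t^2

4t + t^2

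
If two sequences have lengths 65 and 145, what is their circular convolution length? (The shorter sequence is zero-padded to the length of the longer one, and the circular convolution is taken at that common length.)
Circular convolution (zero-padding the shorter input) has length max(m, n) = max(65, 145) = 145

145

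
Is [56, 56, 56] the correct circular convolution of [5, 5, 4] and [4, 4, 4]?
Recompute circular convolution of [5, 5, 4] and [4, 4, 4]: y[0] = 5×4 + 5×4 + 4×4 = 56; y[1] = 5×4 + 5×4 + 4×4 = 56; y[2] = 5×4 + 5×4 + 4×4 = 56 → [56, 56, 56]. Given [56, 56, 56] matches, so answer: Yes

Yes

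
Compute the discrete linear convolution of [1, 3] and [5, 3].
y[0] = 1×5 = 5; y[1] = 1×3 + 3×5 = 18; y[2] = 3×3 = 9

[5, 18, 9]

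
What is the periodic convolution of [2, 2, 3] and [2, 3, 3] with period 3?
Use y[k] = Σ_j f[j]·g[(k-j) mod 3]. y[0] = 2×2 + 2×3 + 3×3 = 19; y[1] = 2×3 + 2×2 + 3×3 = 19; y[2] = 2×3 + 2×3 + 3×2 = 18. Result: [19, 19, 18]

[19, 19, 18]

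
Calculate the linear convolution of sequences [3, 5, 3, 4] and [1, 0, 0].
y[0] = 3×1 = 3; y[1] = 3×0 + 5×1 = 5; y[2] = 3×0 + 5×0 + 3×1 = 3; y[3] = 5×0 + 3×0 + 4×1 = 4; y[4] = 3×0 + 4×0 = 0; y[5] = 4×0 = 0

[3, 5, 3, 4, 0, 0]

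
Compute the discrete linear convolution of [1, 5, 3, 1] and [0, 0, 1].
y[0] = 1×0 = 0; y[1] = 1×0 + 5×0 = 0; y[2] = 1×1 + 5×0 + 3×0 = 1; y[3] = 5×1 + 3×0 + 1×0 = 5; y[4] = 3×1 + 1×0 = 3; y[5] = 1×1 = 1

[0, 0, 1, 5, 3, 1]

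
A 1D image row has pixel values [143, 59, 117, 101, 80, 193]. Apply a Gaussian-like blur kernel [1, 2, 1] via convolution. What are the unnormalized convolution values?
Convolve image row [143, 59, 117, 101, 80, 193] with kernel [1, 2, 1]: y[0] = 143×1 = 143; y[1] = 143×2 + 59×1 = 345; y[2] = 143×1 + 59×2 + 117×1 = 378; y[3] = 59×1 + 117×2 + 101×1 = 394; y[4] = 117×1 + 101×2 + 80×1 = 399; y[5] = 101×1 + 80×2 + 193×1 = 454; y[6] = 80×1 + 193×2 = 466; y[7] = 193×1 = 193 → [143, 345, 378, 394, 399, 454, 466, 193]. Normalization factor = sum(kernel) = 4.

[143, 345, 378, 394, 399, 454, 466, 193]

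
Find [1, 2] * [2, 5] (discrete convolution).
y[0] = 1×2 = 2; y[1] = 1×5 + 2×2 = 9; y[2] = 2×5 = 10

[2, 9, 10]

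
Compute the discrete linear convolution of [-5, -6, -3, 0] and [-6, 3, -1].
y[0] = -5×-6 = 30; y[1] = -5×3 + -6×-6 = 21; y[2] = -5×-1 + -6×3 + -3×-6 = 5; y[3] = -6×-1 + -3×3 + 0×-6 = -3; y[4] = -3×-1 + 0×3 = 3; y[5] = 0×-1 = 0

[30, 21, 5, -3, 3, 0]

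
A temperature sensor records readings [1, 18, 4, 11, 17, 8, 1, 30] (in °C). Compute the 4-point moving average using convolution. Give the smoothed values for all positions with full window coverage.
4-point moving average kernel = [1, 1, 1, 1]. Apply in 'valid' mode (full window coverage): avg[0] = (1 + 18 + 4 + 11) / 4 = 8.5; avg[1] = (18 + 4 + 11 + 17) / 4 = 12.5; avg[2] = (4 + 11 + 17 + 8) / 4 = 10.0; avg[3] = (11 + 17 + 8 + 1) / 4 = 9.25; avg[4] = (17 + 8 + 1 + 30) / 4 = 14.0. Smoothed values: [8.5, 12.5, 10.0, 9.25, 14.0]

[8.5, 12.5, 10.0, 9.25, 14.0]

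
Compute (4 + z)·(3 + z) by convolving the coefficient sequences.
Ascending coefficients: a = [4, 1], b = [3, 1]. c[0] = 4×3 = 12; c[1] = 4×1 + 1×3 = 7; c[2] = 1×1 = 1. Result coefficients: [12, 7, 1] → 12 + 7z + z^2

12 + 7z + z^2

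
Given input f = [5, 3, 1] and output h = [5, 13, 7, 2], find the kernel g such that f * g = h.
Output length 4 = len(f) + len(g) - 1 ⇒ len(g) = 2. Solve g forward using g[k] = (h[k] - Σ_{i≥1} f[i]·g[k-i]) / f[0]: g[0] = h[0] / f[0] = 5 / 5 = 1; g[1] = (h[1] - 3×1) / f[0] = (13 - 3×1) / 5 = 2. So g = [1, 2]. Forward-check [5, 3, 1] * [1, 2]: h[0] = 5×1 = 5; h[1] = 5×2 + 3×1 = 13; h[2] = 3×2 + 1×1 = 7; h[3] = 1×2 = 2 → [5, 13, 7, 2] ✓

[1, 2]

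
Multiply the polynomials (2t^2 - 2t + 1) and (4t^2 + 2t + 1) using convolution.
Ascending coefficients: a = [1, -2, 2], b = [1, 2, 4]. c[0] = 1×1 = 1; c[1] = 1×2 + -2×1 = 0; c[2] = 1×4 + -2×2 + 2×1 = 2; c[3] = -2×4 + 2×2 = -4; c[4] = 2×4 = 8. Result coefficients: [1, 0, 2, -4, 8] → 8t^4 - 4t^3 + 2t^2 + 1

8t^4 - 4t^3 + 2t^2 + 1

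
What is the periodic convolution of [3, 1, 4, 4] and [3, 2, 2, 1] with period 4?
Use y[k] = Σ_j a[j]·b[(k-j) mod 4]. y[0] = 3×3 + 1×1 + 4×2 + 4×2 = 26; y[1] = 3×2 + 1×3 + 4×1 + 4×2 = 21; y[2] = 3×2 + 1×2 + 4×3 + 4×1 = 24; y[3] = 3×1 + 1×2 + 4×2 + 4×3 = 25. Result: [26, 21, 24, 25]

[26, 21, 24, 25]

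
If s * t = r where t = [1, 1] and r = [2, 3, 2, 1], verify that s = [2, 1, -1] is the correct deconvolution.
Forward-compute [2, 1, -1] * [1, 1]: r[0] = 2×1 = 2; r[1] = 2×1 + 1×1 = 3; r[2] = 1×1 + -1×1 = 0; r[3] = -1×1 = -1 → [2, 3, 0, -1]. Does not match given r = [2, 3, 2, 1].

Not verified. [2, 1, -1] * [1, 1] = [2, 3, 0, -1], which differs from [2, 3, 2, 1] at index 2.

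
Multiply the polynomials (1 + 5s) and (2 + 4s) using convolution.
Ascending coefficients: a = [1, 5], b = [2, 4]. c[0] = 1×2 = 2; c[1] = 1×4 + 5×2 = 14; c[2] = 5×4 = 20. Result coefficients: [2, 14, 20] → 2 + 14s + 20s^2

2 + 14s + 20s^2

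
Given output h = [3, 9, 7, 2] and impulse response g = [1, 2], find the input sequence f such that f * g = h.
Deconvolve h=[3, 9, 7, 2] by g=[1, 2]. Since g[0]=1, solve forward: f[0] = h[0] / 1 = 3; f[1] = (h[1] - 3×2) / 1 = 3; f[2] = (h[2] - 3×2) / 1 = 1. So f = [3, 3, 1]. Check by forward convolution: h[0] = 3×1 = 3; h[1] = 3×2 + 3×1 = 9; h[2] = 3×2 + 1×1 = 7; h[3] = 1×2 = 2

[3, 3, 1]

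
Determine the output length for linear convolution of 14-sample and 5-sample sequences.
Linear/full convolution length: m + n - 1 = 14 + 5 - 1 = 18

18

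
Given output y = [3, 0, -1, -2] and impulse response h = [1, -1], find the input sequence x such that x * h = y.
Deconvolve y=[3, 0, -1, -2] by h=[1, -1]. Since h[0]=1, solve forward: x[0] = y[0] / 1 = 3; x[1] = (y[1] - 3×-1) / 1 = 3; x[2] = (y[2] - 3×-1) / 1 = 2. So x = [3, 3, 2]. Check by forward convolution: y[0] = 3×1 = 3; y[1] = 3×-1 + 3×1 = 0; y[2] = 3×-1 + 2×1 = -1; y[3] = 2×-1 = -2

[3, 3, 2]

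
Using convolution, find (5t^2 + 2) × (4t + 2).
Ascending coefficients: a = [2, 0, 5], b = [2, 4]. c[0] = 2×2 = 4; c[1] = 2×4 + 0×2 = 8; c[2] = 0×4 + 5×2 = 10; c[3] = 5×4 = 20. Result coefficients: [4, 8, 10, 20] → 20t^3 + 10t^2 + 8t + 4

20t^3 + 10t^2 + 8t + 4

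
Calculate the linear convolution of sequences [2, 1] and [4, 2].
y[0] = 2×4 = 8; y[1] = 2×2 + 1×4 = 8; y[2] = 1×2 = 2

[8, 8, 2]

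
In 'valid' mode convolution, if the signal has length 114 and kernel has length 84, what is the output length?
'Valid' mode counts only positions where the kernel fully overlaps the signal: m - n + 1 = 114 - 84 + 1 = 31

31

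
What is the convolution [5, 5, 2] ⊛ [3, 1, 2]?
y[0] = 5×3 = 15; y[1] = 5×1 + 5×3 = 20; y[2] = 5×2 + 5×1 + 2×3 = 21; y[3] = 5×2 + 2×1 = 12; y[4] = 2×2 = 4

[15, 20, 21, 12, 4]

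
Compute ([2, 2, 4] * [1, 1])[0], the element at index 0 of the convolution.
Use y[k] = Σ_i a[i]·b[k-i] at k=0. y[0] = 2×1 = 2

2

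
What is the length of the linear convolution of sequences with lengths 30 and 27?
Linear/full convolution length: m + n - 1 = 30 + 27 - 1 = 56

56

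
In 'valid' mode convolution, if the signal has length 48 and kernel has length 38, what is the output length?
'Valid' mode counts only positions where the kernel fully overlaps the signal: m - n + 1 = 48 - 38 + 1 = 11

11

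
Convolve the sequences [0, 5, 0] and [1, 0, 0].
y[0] = 0×1 = 0; y[1] = 0×0 + 5×1 = 5; y[2] = 0×0 + 5×0 + 0×1 = 0; y[3] = 5×0 + 0×0 = 0; y[4] = 0×0 = 0

[0, 5, 0, 0, 0]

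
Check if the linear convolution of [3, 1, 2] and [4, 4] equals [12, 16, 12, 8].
Recompute linear convolution of [3, 1, 2] and [4, 4]: y[0] = 3×4 = 12; y[1] = 3×4 + 1×4 = 16; y[2] = 1×4 + 2×4 = 12; y[3] = 2×4 = 8 → [12, 16, 12, 8]. Given [12, 16, 12, 8] matches, so answer: Yes

Yes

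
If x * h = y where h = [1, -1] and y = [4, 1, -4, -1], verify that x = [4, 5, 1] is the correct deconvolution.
Forward-compute [4, 5, 1] * [1, -1]: y[0] = 4×1 = 4; y[1] = 4×-1 + 5×1 = 1; y[2] = 5×-1 + 1×1 = -4; y[3] = 1×-1 = -1 → [4, 1, -4, -1]. Matches given y = [4, 1, -4, -1], so verified.

Verified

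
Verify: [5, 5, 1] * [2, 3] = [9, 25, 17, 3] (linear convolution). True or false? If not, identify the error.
Recompute linear convolution of [5, 5, 1] and [2, 3]: y[0] = 5×2 = 10; y[1] = 5×3 + 5×2 = 25; y[2] = 5×3 + 1×2 = 17; y[3] = 1×3 = 3 → [10, 25, 17, 3]. Compare to given [9, 25, 17, 3]: they differ at index 0: given 9, correct 10, so answer: No

No. Error at index 0: given 9, correct 10.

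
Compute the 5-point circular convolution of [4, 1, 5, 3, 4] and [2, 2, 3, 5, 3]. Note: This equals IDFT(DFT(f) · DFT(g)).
Either evaluate y[k] = Σ_j f[j]·g[(k-j) mod 5] directly, or use IDFT(DFT(f) · DFT(g)). y[0] = 4×2 + 1×3 + 5×5 + 3×3 + 4×2 = 53; y[1] = 4×2 + 1×2 + 5×3 + 3×5 + 4×3 = 52; y[2] = 4×3 + 1×2 + 5×2 + 3×3 + 4×5 = 53; y[3] = 4×5 + 1×3 + 5×2 + 3×2 + 4×3 = 51; y[4] = 4×3 + 1×5 + 5×3 + 3×2 + 4×2 = 46. Result: [53, 52, 53, 51, 46]

[53, 52, 53, 51, 46]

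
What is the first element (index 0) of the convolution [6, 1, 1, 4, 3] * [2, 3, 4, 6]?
Use y[k] = Σ_i a[i]·b[k-i] at k=0. y[0] = 6×2 = 12

12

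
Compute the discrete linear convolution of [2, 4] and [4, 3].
y[0] = 2×4 = 8; y[1] = 2×3 + 4×4 = 22; y[2] = 4×3 = 12

[8, 22, 12]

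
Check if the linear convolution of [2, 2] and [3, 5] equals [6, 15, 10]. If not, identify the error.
Recompute linear convolution of [2, 2] and [3, 5]: y[0] = 2×3 = 6; y[1] = 2×5 + 2×3 = 16; y[2] = 2×5 = 10 → [6, 16, 10]. Compare to given [6, 15, 10]: they differ at index 1: given 15, correct 16, so answer: No

No. Error at index 1: given 15, correct 16.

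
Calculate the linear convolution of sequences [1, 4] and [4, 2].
y[0] = 1×4 = 4; y[1] = 1×2 + 4×4 = 18; y[2] = 4×2 = 8

[4, 18, 8]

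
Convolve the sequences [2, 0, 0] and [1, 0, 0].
y[0] = 2×1 = 2; y[1] = 2×0 + 0×1 = 0; y[2] = 2×0 + 0×0 + 0×1 = 0; y[3] = 0×0 + 0×0 = 0; y[4] = 0×0 = 0

[2, 0, 0, 0, 0]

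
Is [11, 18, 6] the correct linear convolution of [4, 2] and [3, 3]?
Recompute linear convolution of [4, 2] and [3, 3]: y[0] = 4×3 = 12; y[1] = 4×3 + 2×3 = 18; y[2] = 2×3 = 6 → [12, 18, 6]. Compare to given [11, 18, 6]: they differ at index 0: given 11, correct 12, so answer: No

No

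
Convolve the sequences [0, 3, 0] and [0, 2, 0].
y[0] = 0×0 = 0; y[1] = 0×2 + 3×0 = 0; y[2] = 0×0 + 3×2 + 0×0 = 6; y[3] = 3×0 + 0×2 = 0; y[4] = 0×0 = 0

[0, 0, 6, 0, 0]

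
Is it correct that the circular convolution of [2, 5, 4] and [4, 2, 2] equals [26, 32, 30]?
Recompute circular convolution of [2, 5, 4] and [4, 2, 2]: y[0] = 2×4 + 5×2 + 4×2 = 26; y[1] = 2×2 + 5×4 + 4×2 = 32; y[2] = 2×2 + 5×2 + 4×4 = 30 → [26, 32, 30]. Given [26, 32, 30] matches, so answer: Yes

Yes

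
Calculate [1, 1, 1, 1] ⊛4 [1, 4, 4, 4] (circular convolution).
Use y[k] = Σ_j x[j]·h[(k-j) mod 4]. y[0] = 1×1 + 1×4 + 1×4 + 1×4 = 13; y[1] = 1×4 + 1×1 + 1×4 + 1×4 = 13; y[2] = 1×4 + 1×4 + 1×1 + 1×4 = 13; y[3] = 1×4 + 1×4 + 1×4 + 1×1 = 13. Result: [13, 13, 13, 13]

[13, 13, 13, 13]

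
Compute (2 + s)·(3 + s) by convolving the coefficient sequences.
Ascending coefficients: a = [2, 1], b = [3, 1]. c[0] = 2×3 = 6; c[1] = 2×1 + 1×3 = 5; c[2] = 1×1 = 1. Result coefficients: [6, 5, 1] → 6 + 5s + s^2

6 + 5s + s^2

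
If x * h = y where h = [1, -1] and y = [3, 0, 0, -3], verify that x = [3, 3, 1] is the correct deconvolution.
Forward-compute [3, 3, 1] * [1, -1]: y[0] = 3×1 = 3; y[1] = 3×-1 + 3×1 = 0; y[2] = 3×-1 + 1×1 = -2; y[3] = 1×-1 = -1 → [3, 0, -2, -1]. Does not match given y = [3, 0, 0, -3].

Not verified. [3, 3, 1] * [1, -1] = [3, 0, -2, -1], which differs from [3, 0, 0, -3] at index 2.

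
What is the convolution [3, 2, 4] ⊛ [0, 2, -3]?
y[0] = 3×0 = 0; y[1] = 3×2 + 2×0 = 6; y[2] = 3×-3 + 2×2 + 4×0 = -5; y[3] = 2×-3 + 4×2 = 2; y[4] = 4×-3 = -12

[0, 6, -5, 2, -12]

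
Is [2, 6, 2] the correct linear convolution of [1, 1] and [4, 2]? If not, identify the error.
Recompute linear convolution of [1, 1] and [4, 2]: y[0] = 1×4 = 4; y[1] = 1×2 + 1×4 = 6; y[2] = 1×2 = 2 → [4, 6, 2]. Compare to given [2, 6, 2]: they differ at index 0: given 2, correct 4, so answer: No

No. Error at index 0: given 2, correct 4.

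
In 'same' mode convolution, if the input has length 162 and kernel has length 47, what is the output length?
'Same' mode returns an output with the same length as the input: 162

162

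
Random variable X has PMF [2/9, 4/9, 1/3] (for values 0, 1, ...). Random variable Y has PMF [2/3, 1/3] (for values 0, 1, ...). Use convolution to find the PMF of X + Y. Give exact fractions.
P(X+Y=k) = Σ_i P(X=i)·P(Y=k-i) — a convolution of [2/9, 4/9, 1/3] and [2/3, 1/3]. P(X+Y=0) = (2/9)×(2/3) = 4/27; P(X+Y=1) = (2/9)×(1/3) + (4/9)×(2/3) = 2/27 + 8/27 = 10/27; P(X+Y=2) = (4/9)×(1/3) + (1/3)×(2/3) = 4/27 + 2/9 = 10/27; P(X+Y=3) = (1/3)×(1/3) = 1/9. PMF: [4/27, 10/27, 10/27, 1/9] (sums to 1 ✓)

[4/27, 10/27, 10/27, 1/9]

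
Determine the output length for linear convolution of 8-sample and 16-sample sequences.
Linear/full convolution length: m + n - 1 = 8 + 16 - 1 = 23

23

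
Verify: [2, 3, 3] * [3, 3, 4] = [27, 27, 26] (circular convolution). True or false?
Recompute circular convolution of [2, 3, 3] and [3, 3, 4]: y[0] = 2×3 + 3×4 + 3×3 = 27; y[1] = 2×3 + 3×3 + 3×4 = 27; y[2] = 2×4 + 3×3 + 3×3 = 26 → [27, 27, 26]. Given [27, 27, 26] matches, so answer: Yes

Yes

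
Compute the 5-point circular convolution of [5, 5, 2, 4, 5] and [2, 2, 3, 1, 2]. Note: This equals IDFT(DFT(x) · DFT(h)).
Either evaluate y[k] = Σ_j x[j]·h[(k-j) mod 5] directly, or use IDFT(DFT(x) · DFT(h)). y[0] = 5×2 + 5×2 + 2×1 + 4×3 + 5×2 = 44; y[1] = 5×2 + 5×2 + 2×2 + 4×1 + 5×3 = 43; y[2] = 5×3 + 5×2 + 2×2 + 4×2 + 5×1 = 42; y[3] = 5×1 + 5×3 + 2×2 + 4×2 + 5×2 = 42; y[4] = 5×2 + 5×1 + 2×3 + 4×2 + 5×2 = 39. Result: [44, 43, 42, 42, 39]

[44, 43, 42, 42, 39]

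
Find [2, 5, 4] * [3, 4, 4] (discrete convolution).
y[0] = 2×3 = 6; y[1] = 2×4 + 5×3 = 23; y[2] = 2×4 + 5×4 + 4×3 = 40; y[3] = 5×4 + 4×4 = 36; y[4] = 4×4 = 16

[6, 23, 40, 36, 16]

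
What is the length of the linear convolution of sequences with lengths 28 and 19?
Linear/full convolution length: m + n - 1 = 28 + 19 - 1 = 46

46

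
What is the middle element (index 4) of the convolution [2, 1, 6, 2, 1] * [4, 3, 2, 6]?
Use y[k] = Σ_i a[i]·b[k-i] at k=4. y[4] = 1×6 + 6×2 + 2×3 + 1×4 = 28

28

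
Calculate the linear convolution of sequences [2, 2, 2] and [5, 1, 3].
y[0] = 2×5 = 10; y[1] = 2×1 + 2×5 = 12; y[2] = 2×3 + 2×1 + 2×5 = 18; y[3] = 2×3 + 2×1 = 8; y[4] = 2×3 = 6

[10, 12, 18, 8, 6]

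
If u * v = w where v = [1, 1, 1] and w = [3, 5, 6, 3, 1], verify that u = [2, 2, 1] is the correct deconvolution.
Forward-compute [2, 2, 1] * [1, 1, 1]: w[0] = 2×1 = 2; w[1] = 2×1 + 2×1 = 4; w[2] = 2×1 + 2×1 + 1×1 = 5; w[3] = 2×1 + 1×1 = 3; w[4] = 1×1 = 1 → [2, 4, 5, 3, 1]. Does not match given w = [3, 5, 6, 3, 1].

Not verified. [2, 2, 1] * [1, 1, 1] = [2, 4, 5, 3, 1], which differs from [3, 5, 6, 3, 1] at index 0.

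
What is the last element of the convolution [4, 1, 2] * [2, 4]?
Use y[k] = Σ_i a[i]·b[k-i] at k=3. y[3] = 2×4 = 8

8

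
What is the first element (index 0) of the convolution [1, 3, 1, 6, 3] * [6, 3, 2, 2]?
Use y[k] = Σ_i a[i]·b[k-i] at k=0. y[0] = 1×6 = 6

6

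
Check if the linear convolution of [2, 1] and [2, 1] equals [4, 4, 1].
Recompute linear convolution of [2, 1] and [2, 1]: y[0] = 2×2 = 4; y[1] = 2×1 + 1×2 = 4; y[2] = 1×1 = 1 → [4, 4, 1]. Given [4, 4, 1] matches, so answer: Yes

Yes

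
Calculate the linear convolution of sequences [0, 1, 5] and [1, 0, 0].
y[0] = 0×1 = 0; y[1] = 0×0 + 1×1 = 1; y[2] = 0×0 + 1×0 + 5×1 = 5; y[3] = 1×0 + 5×0 = 0; y[4] = 5×0 = 0

[0, 1, 5, 0, 0]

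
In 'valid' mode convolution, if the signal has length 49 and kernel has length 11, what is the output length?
'Valid' mode counts only positions where the kernel fully overlaps the signal: m - n + 1 = 49 - 11 + 1 = 39

39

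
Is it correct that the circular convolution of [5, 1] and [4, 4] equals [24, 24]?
Recompute circular convolution of [5, 1] and [4, 4]: y[0] = 5×4 + 1×4 = 24; y[1] = 5×4 + 1×4 = 24 → [24, 24]. Given [24, 24] matches, so answer: Yes

Yes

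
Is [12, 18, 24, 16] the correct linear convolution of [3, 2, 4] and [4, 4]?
Recompute linear convolution of [3, 2, 4] and [4, 4]: y[0] = 3×4 = 12; y[1] = 3×4 + 2×4 = 20; y[2] = 2×4 + 4×4 = 24; y[3] = 4×4 = 16 → [12, 20, 24, 16]. Compare to given [12, 18, 24, 16]: they differ at index 1: given 18, correct 20, so answer: No

No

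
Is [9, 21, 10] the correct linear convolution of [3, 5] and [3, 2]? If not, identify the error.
Recompute linear convolution of [3, 5] and [3, 2]: y[0] = 3×3 = 9; y[1] = 3×2 + 5×3 = 21; y[2] = 5×2 = 10 → [9, 21, 10]. Given [9, 21, 10] matches, so answer: Yes

Yes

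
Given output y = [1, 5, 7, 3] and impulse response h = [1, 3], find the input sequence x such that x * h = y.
Deconvolve y=[1, 5, 7, 3] by h=[1, 3]. Since h[0]=1, solve forward: x[0] = y[0] / 1 = 1; x[1] = (y[1] - 1×3) / 1 = 2; x[2] = (y[2] - 2×3) / 1 = 1. So x = [1, 2, 1]. Check by forward convolution: y[0] = 1×1 = 1; y[1] = 1×3 + 2×1 = 5; y[2] = 2×3 + 1×1 = 7; y[3] = 1×3 = 3

[1, 2, 1]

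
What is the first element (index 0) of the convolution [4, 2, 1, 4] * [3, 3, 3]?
Use y[k] = Σ_i a[i]·b[k-i] at k=0. y[0] = 4×3 = 12

12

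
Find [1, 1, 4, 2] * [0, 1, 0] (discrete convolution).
y[0] = 1×0 = 0; y[1] = 1×1 + 1×0 = 1; y[2] = 1×0 + 1×1 + 4×0 = 1; y[3] = 1×0 + 4×1 + 2×0 = 4; y[4] = 4×0 + 2×1 = 2; y[5] = 2×0 = 0

[0, 1, 1, 4, 2, 0]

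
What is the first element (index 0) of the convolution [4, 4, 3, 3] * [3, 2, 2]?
Use y[k] = Σ_i a[i]·b[k-i] at k=0. y[0] = 4×3 = 12

12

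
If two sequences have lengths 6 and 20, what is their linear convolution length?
Linear/full convolution length: m + n - 1 = 6 + 20 - 1 = 25

25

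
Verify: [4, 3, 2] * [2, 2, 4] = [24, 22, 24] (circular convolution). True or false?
Recompute circular convolution of [4, 3, 2] and [2, 2, 4]: y[0] = 4×2 + 3×4 + 2×2 = 24; y[1] = 4×2 + 3×2 + 2×4 = 22; y[2] = 4×4 + 3×2 + 2×2 = 26 → [24, 22, 26]. Compare to given [24, 22, 24]: they differ at index 2: given 24, correct 26, so answer: No

No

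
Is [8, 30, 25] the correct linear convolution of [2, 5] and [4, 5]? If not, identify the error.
Recompute linear convolution of [2, 5] and [4, 5]: y[0] = 2×4 = 8; y[1] = 2×5 + 5×4 = 30; y[2] = 5×5 = 25 → [8, 30, 25]. Given [8, 30, 25] matches, so answer: Yes

Yes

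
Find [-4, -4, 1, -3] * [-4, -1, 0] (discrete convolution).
y[0] = -4×-4 = 16; y[1] = -4×-1 + -4×-4 = 20; y[2] = -4×0 + -4×-1 + 1×-4 = 0; y[3] = -4×0 + 1×-1 + -3×-4 = 11; y[4] = 1×0 + -3×-1 = 3; y[5] = -3×0 = 0

[16, 20, 0, 11, 3, 0]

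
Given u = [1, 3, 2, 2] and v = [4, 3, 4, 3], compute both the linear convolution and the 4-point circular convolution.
Linear: y_lin[0] = 1×4 = 4; y_lin[1] = 1×3 + 3×4 = 15; y_lin[2] = 1×4 + 3×3 + 2×4 = 21; y_lin[3] = 1×3 + 3×4 + 2×3 + 2×4 = 29; y_lin[4] = 3×3 + 2×4 + 2×3 = 23; y_lin[5] = 2×3 + 2×4 = 14; y_lin[6] = 2×3 = 6 → [4, 15, 21, 29, 23, 14, 6]. Circular (length 4): y[0] = 1×4 + 3×3 + 2×4 + 2×3 = 27; y[1] = 1×3 + 3×4 + 2×3 + 2×4 = 29; y[2] = 1×4 + 3×3 + 2×4 + 2×3 = 27; y[3] = 1×3 + 3×4 + 2×3 + 2×4 = 29 → [27, 29, 27, 29]

Linear: [4, 15, 21, 29, 23, 14, 6], Circular: [27, 29, 27, 29]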